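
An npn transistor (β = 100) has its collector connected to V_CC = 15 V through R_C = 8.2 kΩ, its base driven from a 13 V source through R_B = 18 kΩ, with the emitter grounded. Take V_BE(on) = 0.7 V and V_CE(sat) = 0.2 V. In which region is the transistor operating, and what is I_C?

saturation; I_C ≈ 1.8 mA

Assume active: I_B = (13 − 0.7)/18 = 0.683 mA, giving I_C = β·I_B = 68.3 mA.
But then V_CE = 15 − 68.3×8.2 = -545 V < V_CE(sat) = 0.2 V — impossible in the active region.
So the transistor is saturated. With V_CE = 0.2 V, I_C = (V_CC − 0.2)/R_C = 14.8/8.2 = 1.8 mA.
Check: β·I_B = 68.3 mA > I_C = 1.8 mA, confirming saturation.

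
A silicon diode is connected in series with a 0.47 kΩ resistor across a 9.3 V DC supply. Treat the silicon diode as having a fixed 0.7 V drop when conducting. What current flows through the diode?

KVL around the loop: 9.3 = V_D + I·R = 0.7 + I × 0.47 kΩ.
So I = (9.3 − 0.7) / 0.47 kΩ = 8.6 / 0.47 = 18.3 mA.

I ≈ 18 mA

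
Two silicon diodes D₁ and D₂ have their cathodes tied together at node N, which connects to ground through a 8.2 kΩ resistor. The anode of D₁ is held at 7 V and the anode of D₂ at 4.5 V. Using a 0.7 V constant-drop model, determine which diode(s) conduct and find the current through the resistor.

Assume both conduct. Then node N would need to be at both 7−0.7 = 6.3 V and 4.5−0.7 = 3.8 V, which is impossible.
Assume only D₁ conducts: V_N = 7 − 0.7 = 6.3 V, so I_R = 6.3/8.2 = 0.768 mA.
Check D₂: its anode-to-cathode voltage is 4.5 − 6.3 = -1.8 V < 0.7 V, so it is off. The assumption is consistent.

Only D₁ conducts; I_R ≈ 0.77 mA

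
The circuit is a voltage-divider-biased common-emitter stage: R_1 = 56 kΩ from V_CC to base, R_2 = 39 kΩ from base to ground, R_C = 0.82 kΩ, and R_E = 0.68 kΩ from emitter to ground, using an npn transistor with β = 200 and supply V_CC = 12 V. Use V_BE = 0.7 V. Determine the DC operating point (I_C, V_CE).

Thevenize the base divider: V_Th = V_CC·R_2/(R_1+R_2) = 12×39/95 = 4.93 V, R_Th = R_1‖R_2 = 23 kΩ.
Base-emitter loop: V_Th = I_B·R_Th + V_BE + (β+1)I_B·R_E, so I_B = (4.93 − 0.7) / (23 + 201×0.68) = 0.0265 mA.
I_C = β·I_B = 200×0.0265 = 5.29 mA, and I_E = (β+1)I_B = 5.32 mA.
V_CE = V_CC − I_C·R_C − I_E·R_E = 12 − 5.29×0.82 − 5.32×0.68 = 4.04 V.
V_CE = 4.04 V > 0.2 V confirms active-region operation.

I_C ≈ 5.3 mA, V_CE ≈ 4 V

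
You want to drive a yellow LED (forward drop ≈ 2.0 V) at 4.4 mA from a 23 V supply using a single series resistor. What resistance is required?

The resistor drops V_S − V_D = 23 − 2.0 = 21 V at 4.4 mA.
R = 21 V / 4.4 mA = 4.77 kΩ.

R ≈ 4.8 kΩ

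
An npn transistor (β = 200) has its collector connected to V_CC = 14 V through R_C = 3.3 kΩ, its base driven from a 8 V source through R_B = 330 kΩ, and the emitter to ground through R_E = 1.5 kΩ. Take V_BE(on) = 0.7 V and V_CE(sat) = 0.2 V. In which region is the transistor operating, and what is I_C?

active; I_C ≈ 2.3 mA

Assume active. Base-emitter loop: I_B = (V_BB − V_BE)/(R_B + (β+1)R_E) = (8 − 0.7)/(330 + 201×1.5) = 0.0116 mA.
I_C = β·I_B = 200×0.0116 = 2.31 mA.
V_CE = V_CC − I_C·R_C − I_E·R_E = 14 − 2.31×3.3 − 2.32×1.5 = 2.89 V > V_CE(sat), so the active-region assumption holds.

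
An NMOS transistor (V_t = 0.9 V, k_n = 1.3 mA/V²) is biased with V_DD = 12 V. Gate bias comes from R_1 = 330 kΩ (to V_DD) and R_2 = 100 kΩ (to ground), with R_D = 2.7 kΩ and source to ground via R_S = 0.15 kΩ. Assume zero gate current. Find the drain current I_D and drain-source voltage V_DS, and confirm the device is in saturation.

I_D ≈ 1.7 mA, V_DS ≈ 7.1 V

V_G = V_DD·R_2/(R_1+R_2) = 12×100/430 = 2.79 V.
Assume saturation: I_D = (k_n/2)(V_GS − V_t)² with V_GS = V_G − I_D·R_S = 2.79 − 0.15·I_D.
Substituting gives 0.0146·I_D² − 1.37·I_D + 2.32 = 0, with roots I_D = 1.73 or 91.9 mA.
The root I_D = 91.9 mA gives V_GS = -11 V ≤ V_t, so take I_D = 1.73 mA.
Then V_GS = 2.53 V and V_DS = V_DD − I_D(R_D+R_S) = 12 − 1.73×2.85 = 7.07 V.
Saturation requires V_DS ≥ V_GS − V_t = 1.63 V; 7.07 ≥ 1.63 ✓.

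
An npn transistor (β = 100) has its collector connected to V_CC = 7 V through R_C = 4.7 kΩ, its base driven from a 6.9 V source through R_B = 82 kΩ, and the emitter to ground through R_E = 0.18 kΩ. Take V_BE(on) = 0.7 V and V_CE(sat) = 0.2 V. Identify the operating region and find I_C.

saturation; I_C ≈ 1.4 mA

Assume active: I_B = (6.9 − 0.7)/(82 + 101×0.18) = 0.0619 mA, I_C = β·I_B = 6.19 mA.
Then V_CE = 7 − 6.19×4.7 − 6.25×0.18 = -23.2 V < 0.2 V — the active assumption fails.
Re-solve with V_CE = 0.2 V. KCL at the emitter: V_E/R_E = (V_BB−0.7−V_E)/R_B + (V_CC−0.2−V_E)/R_C, giving V_E = 0.263 V.
I_C = (V_CC − 0.2 − V_E)/R_C = (6.8 − 0.263)/4.7 = 1.39 mA.
Check: I_B = (6.2 − 0.263)/82 = 0.0724 mA, and β·I_B = 7.24 mA > I_C, confirming saturation.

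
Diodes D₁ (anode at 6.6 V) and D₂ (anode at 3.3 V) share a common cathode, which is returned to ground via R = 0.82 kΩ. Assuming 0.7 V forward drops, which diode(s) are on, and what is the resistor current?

Only D₁ conducts; I_R ≈ 7.2 mA

Assume both conduct. Then node N would need to be at both 6.6−0.7 = 5.9 V and 3.3−0.7 = 2.6 V, which is impossible.
Assume only D₁ conducts: V_N = 6.6 − 0.7 = 5.9 V, so I_R = 5.9/0.82 = 7.2 mA.
Check D₂: its anode-to-cathode voltage is 3.3 − 5.9 = -2.6 V < 0.7 V, so it is off. The assumption is consistent.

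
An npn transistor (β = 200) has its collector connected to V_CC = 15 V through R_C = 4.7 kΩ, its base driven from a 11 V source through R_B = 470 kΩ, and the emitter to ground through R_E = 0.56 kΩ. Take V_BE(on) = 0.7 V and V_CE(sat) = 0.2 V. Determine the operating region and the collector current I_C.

Assume active: I_B = (11 − 0.7)/(470 + 201×0.56) = 0.0177 mA, I_C = β·I_B = 3.54 mA.
Then V_CE = 15 − 3.54×4.7 − 3.55×0.56 = -3.61 V < 0.2 V — the active assumption fails.
Re-solve with V_CE = 0.2 V. KCL at the emitter: V_E/R_E = (V_BB−0.7−V_E)/R_B + (V_CC−0.2−V_E)/R_C, giving V_E = 1.58 V.
I_C = (V_CC − 0.2 − V_E)/R_C = (14.8 − 1.58)/4.7 = 2.81 mA.
Check: I_B = (10.3 − 1.58)/470 = 0.0185 mA, and β·I_B = 3.71 mA > I_C, confirming saturation.

saturation; I_C ≈ 2.8 mA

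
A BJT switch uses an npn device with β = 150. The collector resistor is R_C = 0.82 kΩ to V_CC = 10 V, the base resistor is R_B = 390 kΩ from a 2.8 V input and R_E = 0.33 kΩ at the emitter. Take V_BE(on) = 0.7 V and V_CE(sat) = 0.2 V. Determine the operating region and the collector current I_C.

Assume active. Base-emitter loop: I_B = (V_BB − V_BE)/(R_B + (β+1)R_E) = (2.8 − 0.7)/(390 + 151×0.33) = 0.00477 mA.
I_C = β·I_B = 150×0.00477 = 0.716 mA.
V_CE = V_CC − I_C·R_C − I_E·R_E = 10 − 0.716×0.82 − 0.721×0.33 = 9.17 V > V_CE(sat), so the active-region assumption holds.

active; I_C ≈ 0.72 mA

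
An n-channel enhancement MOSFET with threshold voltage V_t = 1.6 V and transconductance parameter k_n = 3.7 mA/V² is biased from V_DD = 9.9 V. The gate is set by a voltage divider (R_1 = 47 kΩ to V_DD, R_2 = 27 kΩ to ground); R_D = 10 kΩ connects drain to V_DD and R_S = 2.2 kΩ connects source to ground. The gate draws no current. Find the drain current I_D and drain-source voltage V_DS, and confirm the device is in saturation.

V_G = V_DD·R_2/(R_1+R_2) = 9.9×27/74 = 3.61 V.
Assume saturation: I_D = (k_n/2)(V_GS − V_t)² with V_GS = V_G − I_D·R_S = 3.61 − 2.2·I_D.
Substituting gives 8.95·I_D² − 17.4·I_D + 7.49 = 0, with roots I_D = 0.646 or 1.29 mA.
The root I_D = 1.29 mA gives V_GS = 0.763 V ≤ V_t, so take I_D = 0.646 mA.
Then V_GS = 2.19 V and V_DS = V_DD − I_D(R_D+R_S) = 9.9 − 0.646×12.2 = 2.02 V.
Saturation requires V_DS ≥ V_GS − V_t = 0.591 V; 2.02 ≥ 0.591 ✓.

I_D ≈ 0.65 mA, V_DS ≈ 2 V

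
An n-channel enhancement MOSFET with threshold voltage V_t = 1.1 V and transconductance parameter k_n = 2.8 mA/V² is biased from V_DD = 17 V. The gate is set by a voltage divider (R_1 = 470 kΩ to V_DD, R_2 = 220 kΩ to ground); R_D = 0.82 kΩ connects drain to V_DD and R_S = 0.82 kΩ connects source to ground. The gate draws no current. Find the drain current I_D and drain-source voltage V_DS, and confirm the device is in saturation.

V_G = V_DD·R_2/(R_1+R_2) = 17×220/690 = 5.42 V.
Assume saturation: I_D = (k_n/2)(V_GS − V_t)² with V_GS = V_G − I_D·R_S = 5.42 − 0.82·I_D.
Substituting gives 0.941·I_D² − 10.9·I_D + 26.1 = 0, with roots I_D = 3.38 or 8.22 mA.
The root I_D = 8.22 mA gives V_GS = -1.32 V ≤ V_t, so take I_D = 3.38 mA.
Then V_GS = 2.65 V and V_DS = V_DD − I_D(R_D+R_S) = 17 − 3.38×1.64 = 11.5 V.
Saturation requires V_DS ≥ V_GS − V_t = 1.55 V; 11.5 ≥ 1.55 ✓.

I_D ≈ 3.4 mA, V_DS ≈ 11 V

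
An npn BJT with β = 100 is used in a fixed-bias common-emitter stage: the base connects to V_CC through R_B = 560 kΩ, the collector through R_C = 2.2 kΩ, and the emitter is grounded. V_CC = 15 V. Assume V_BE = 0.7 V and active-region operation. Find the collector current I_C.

Base loop: V_CC = I_B·R_B + V_BE, so I_B = (15 − 0.7)/560 kΩ = 0.0255 mA.
In the active region I_C = β·I_B = 100 × 0.0255 = 2.55 mA.
Collector loop: V_CE = V_CC − I_C·R_C = 15 − 2.55×2.2 = 9.38 V.
Since V_CE = 9.38 V > V_CE(sat) ≈ 0.2 V, the transistor is in the active region as assumed.

I_C ≈ 2.6 mA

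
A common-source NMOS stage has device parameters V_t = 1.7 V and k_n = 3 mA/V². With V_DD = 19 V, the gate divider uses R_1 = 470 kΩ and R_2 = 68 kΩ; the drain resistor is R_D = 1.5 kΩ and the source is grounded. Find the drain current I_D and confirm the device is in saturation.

I_D ≈ 0.74 mA

V_G = V_DD·R_2/(R_1+R_2) = 19×68/538 = 2.4 V. With the source grounded, V_GS = V_G = 2.4 V.
Assume saturation: I_D = (k_n/2)(V_GS − V_t)² = (3/2)×(2.4 − 1.7)² = 1.5×0.701² = 0.738 mA.
V_DS = V_DD − I_D·R_D = 19 − 0.738×1.5 = 17.9 V.
Saturation requires V_DS ≥ V_GS − V_t = 0.701 V; 17.9 ≥ 0.701 ✓.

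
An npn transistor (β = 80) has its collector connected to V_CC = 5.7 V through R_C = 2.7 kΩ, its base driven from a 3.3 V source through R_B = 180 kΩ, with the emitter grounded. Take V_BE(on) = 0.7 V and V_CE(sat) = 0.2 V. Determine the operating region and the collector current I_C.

active; I_C ≈ 1.2 mA

Assume active. Base-emitter loop: I_B = (V_BB − V_BE)/R_B = (3.3 − 0.7)/180 = 0.0144 mA.
I_C = β·I_B = 80×0.0144 = 1.16 mA.
V_CE = V_CC − I_C·R_C = 5.7 − 1.16×2.7 = 2.58 V > V_CE(sat), so the active-region assumption holds.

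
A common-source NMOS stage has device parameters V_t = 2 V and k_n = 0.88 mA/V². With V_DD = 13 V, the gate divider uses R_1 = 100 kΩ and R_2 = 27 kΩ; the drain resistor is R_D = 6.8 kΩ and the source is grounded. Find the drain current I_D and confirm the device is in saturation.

I_D ≈ 0.26 mA

V_G = V_DD·R_2/(R_1+R_2) = 13×27/127 = 2.76 V. With the source grounded, V_GS = V_G = 2.76 V.
Assume saturation: I_D = (k_n/2)(V_GS − V_t)² = (0.88/2)×(2.76 − 2)² = 0.44×0.764² = 0.257 mA.
V_DS = V_DD − I_D·R_D = 13 − 0.257×6.8 = 11.3 V.
Saturation requires V_DS ≥ V_GS − V_t = 0.764 V; 11.3 ≥ 0.764 ✓.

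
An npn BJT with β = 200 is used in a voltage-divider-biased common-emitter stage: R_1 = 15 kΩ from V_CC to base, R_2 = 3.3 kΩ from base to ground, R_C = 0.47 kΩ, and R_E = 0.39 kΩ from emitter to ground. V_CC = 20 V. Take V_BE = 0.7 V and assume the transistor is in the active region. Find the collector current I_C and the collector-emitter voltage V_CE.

I_C ≈ 7.2 mA, V_CE ≈ 14 V

Thevenize the base divider: V_Th = V_CC·R_2/(R_1+R_2) = 20×3.3/18.3 = 3.61 V, R_Th = R_1‖R_2 = 2.7 kΩ.
Base-emitter loop: V_Th = I_B·R_Th + V_BE + (β+1)I_B·R_E, so I_B = (3.61 − 0.7) / (2.7 + 201×0.39) = 0.0358 mA.
I_C = β·I_B = 200×0.0358 = 7.17 mA, and I_E = (β+1)I_B = 7.2 mA.
V_CE = V_CC − I_C·R_C − I_E·R_E = 20 − 7.17×0.47 − 7.2×0.39 = 13.8 V.
V_CE = 13.8 V > 0.2 V confirms active-region operation.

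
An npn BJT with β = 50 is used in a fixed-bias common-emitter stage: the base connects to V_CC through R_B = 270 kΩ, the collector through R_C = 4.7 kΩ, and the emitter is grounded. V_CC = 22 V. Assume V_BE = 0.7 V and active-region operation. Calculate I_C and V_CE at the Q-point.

Base loop: V_CC = I_B·R_B + V_BE, so I_B = (22 − 0.7)/270 kΩ = 0.0789 mA.
In the active region I_C = β·I_B = 50 × 0.0789 = 3.94 mA.
Collector loop: V_CE = V_CC − I_C·R_C = 22 − 3.94×4.7 = 3.46 V.
Since V_CE = 3.46 V > V_CE(sat) ≈ 0.2 V, the transistor is in the active region as assumed.

I_C ≈ 3.9 mA, V_CE ≈ 3.5 V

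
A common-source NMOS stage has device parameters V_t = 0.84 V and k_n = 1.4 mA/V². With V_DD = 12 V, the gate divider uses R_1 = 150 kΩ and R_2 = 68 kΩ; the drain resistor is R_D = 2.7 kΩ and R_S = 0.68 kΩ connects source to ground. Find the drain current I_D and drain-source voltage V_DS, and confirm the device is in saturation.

I_D ≈ 1.9 mA, V_DS ≈ 5.7 V

V_G = V_DD·R_2/(R_1+R_2) = 12×68/218 = 3.74 V.
Assume saturation: I_D = (k_n/2)(V_GS − V_t)² with V_GS = V_G − I_D·R_S = 3.74 − 0.68·I_D.
Substituting gives 0.324·I_D² − 3.76·I_D + 5.9 = 0, with roots I_D = 1.87 or 9.76 mA.
The root I_D = 9.76 mA gives V_GS = -2.89 V ≤ V_t, so take I_D = 1.87 mA.
Then V_GS = 2.47 V and V_DS = V_DD − I_D(R_D+R_S) = 12 − 1.87×3.38 = 5.69 V.
Saturation requires V_DS ≥ V_GS − V_t = 1.63 V; 5.69 ≥ 1.63 ✓.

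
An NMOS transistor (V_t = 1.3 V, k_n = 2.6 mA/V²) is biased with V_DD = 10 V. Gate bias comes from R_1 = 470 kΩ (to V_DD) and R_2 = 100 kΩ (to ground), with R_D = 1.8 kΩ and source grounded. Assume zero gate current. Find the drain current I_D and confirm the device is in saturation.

I_D ≈ 0.27 mA

V_G = V_DD·R_2/(R_1+R_2) = 10×100/570 = 1.75 V. With the source grounded, V_GS = V_G = 1.75 V.
Assume saturation: I_D = (k_n/2)(V_GS − V_t)² = (2.6/2)×(1.75 − 1.3)² = 1.3×0.454² = 0.268 mA.
V_DS = V_DD − I_D·R_D = 10 − 0.268×1.8 = 9.52 V.
Saturation requires V_DS ≥ V_GS − V_t = 0.454 V; 9.52 ≥ 0.454 ✓.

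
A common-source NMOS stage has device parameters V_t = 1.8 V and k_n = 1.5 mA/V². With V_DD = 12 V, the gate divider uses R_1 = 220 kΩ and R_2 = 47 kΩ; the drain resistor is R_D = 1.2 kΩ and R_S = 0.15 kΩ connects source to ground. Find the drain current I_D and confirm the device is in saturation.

I_D ≈ 0.068 mA

V_G = V_DD·R_2/(R_1+R_2) = 12×47/267 = 2.11 V.
Assume saturation: I_D = (k_n/2)(V_GS − V_t)² with V_GS = V_G − I_D·R_S = 2.11 − 0.15·I_D.
Substituting gives 0.0169·I_D² − 1.07·I_D + 0.0732 = 0, with roots I_D = 0.0684 or 63.4 mA.
The root I_D = 63.4 mA gives V_GS = -7.39 V ≤ V_t, so take I_D = 0.0684 mA.
Then V_GS = 2.1 V and V_DS = V_DD − I_D(R_D+R_S) = 12 − 0.0684×1.35 = 11.9 V.
Saturation requires V_DS ≥ V_GS − V_t = 0.302 V; 11.9 ≥ 0.302 ✓.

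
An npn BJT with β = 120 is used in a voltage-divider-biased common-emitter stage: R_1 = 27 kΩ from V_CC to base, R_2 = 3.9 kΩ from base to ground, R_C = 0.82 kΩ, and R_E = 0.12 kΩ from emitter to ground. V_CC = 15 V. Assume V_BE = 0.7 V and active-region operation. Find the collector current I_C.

I_C ≈ 8 mA

Thevenize the base divider: V_Th = V_CC·R_2/(R_1+R_2) = 15×3.9/30.9 = 1.89 V, R_Th = R_1‖R_2 = 3.41 kΩ.
Base-emitter loop: V_Th = I_B·R_Th + V_BE + (β+1)I_B·R_E, so I_B = (1.89 − 0.7) / (3.41 + 121×0.12) = 0.0666 mA.
I_C = β·I_B = 120×0.0666 = 7.99 mA, and I_E = (β+1)I_B = 8.05 mA.
V_CE = V_CC − I_C·R_C − I_E·R_E = 15 − 7.99×0.82 − 8.05×0.12 = 7.48 V.
V_CE = 7.48 V > 0.2 V confirms active-region operation.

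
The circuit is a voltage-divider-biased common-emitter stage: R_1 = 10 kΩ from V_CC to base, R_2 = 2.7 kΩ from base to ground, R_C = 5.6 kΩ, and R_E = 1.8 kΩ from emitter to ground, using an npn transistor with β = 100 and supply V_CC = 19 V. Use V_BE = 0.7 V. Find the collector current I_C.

Thevenize the base divider: V_Th = V_CC·R_2/(R_1+R_2) = 19×2.7/12.7 = 4.04 V, R_Th = R_1‖R_2 = 2.13 kΩ.
Base-emitter loop: V_Th = I_B·R_Th + V_BE + (β+1)I_B·R_E, so I_B = (4.04 − 0.7) / (2.13 + 101×1.8) = 0.0182 mA.
I_C = β·I_B = 100×0.0182 = 1.82 mA, and I_E = (β+1)I_B = 1.83 mA.
V_CE = V_CC − I_C·R_C − I_E·R_E = 19 − 1.82×5.6 − 1.83×1.8 = 5.53 V.
V_CE = 5.53 V > 0.2 V confirms active-region operation.

I_C ≈ 1.8 mA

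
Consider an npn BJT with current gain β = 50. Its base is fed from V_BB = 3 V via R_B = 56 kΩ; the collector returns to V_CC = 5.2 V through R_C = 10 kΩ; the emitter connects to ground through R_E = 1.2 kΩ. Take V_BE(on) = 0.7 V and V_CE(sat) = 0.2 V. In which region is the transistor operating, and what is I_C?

saturation; I_C ≈ 0.44 mA

Assume active: I_B = (3 − 0.7)/(56 + 51×1.2) = 0.0196 mA, I_C = β·I_B = 0.981 mA.
Then V_CE = 5.2 − 0.981×10 − 1×1.2 = -5.81 V < 0.2 V — the active assumption fails.
Re-solve with V_CE = 0.2 V. KCL at the emitter: V_E/R_E = (V_BB−0.7−V_E)/R_B + (V_CC−0.2−V_E)/R_C, giving V_E = 0.569 V.
I_C = (V_CC − 0.2 − V_E)/R_C = (5 − 0.569)/10 = 0.443 mA.
Check: I_B = (2.3 − 0.569)/56 = 0.0309 mA, and β·I_B = 1.55 mA > I_C, confirming saturation.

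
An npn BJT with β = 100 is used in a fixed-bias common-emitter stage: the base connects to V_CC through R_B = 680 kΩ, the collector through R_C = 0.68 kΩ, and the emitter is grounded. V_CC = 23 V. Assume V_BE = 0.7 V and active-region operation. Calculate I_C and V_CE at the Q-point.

Base loop: V_CC = I_B·R_B + V_BE, so I_B = (23 − 0.7)/680 kΩ = 0.0328 mA.
In the active region I_C = β·I_B = 100 × 0.0328 = 3.28 mA.
Collector loop: V_CE = V_CC − I_C·R_C = 23 − 3.28×0.68 = 20.8 V.
Since V_CE = 20.8 V > V_CE(sat) ≈ 0.2 V, the transistor is in the active region as assumed.

I_C ≈ 3.3 mA, V_CE ≈ 21 V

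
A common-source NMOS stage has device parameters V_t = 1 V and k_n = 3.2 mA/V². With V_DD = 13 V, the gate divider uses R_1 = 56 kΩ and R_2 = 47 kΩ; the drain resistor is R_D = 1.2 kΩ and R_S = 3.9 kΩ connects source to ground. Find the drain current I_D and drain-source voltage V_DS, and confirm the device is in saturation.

I_D ≈ 1.1 mA, V_DS ≈ 7.6 V

V_G = V_DD·R_2/(R_1+R_2) = 13×47/103 = 5.93 V.
Assume saturation: I_D = (k_n/2)(V_GS − V_t)² with V_GS = V_G − I_D·R_S = 5.93 − 3.9·I_D.
Substituting gives 24.3·I_D² − 62.6·I_D + 38.9 = 0, with roots I_D = 1.06 or 1.51 mA.
The root I_D = 1.51 mA gives V_GS = 0.0272 V ≤ V_t, so take I_D = 1.06 mA.
Then V_GS = 1.81 V and V_DS = V_DD − I_D(R_D+R_S) = 13 − 1.06×5.1 = 7.61 V.
Saturation requires V_DS ≥ V_GS − V_t = 0.813 V; 7.61 ≥ 0.813 ✓.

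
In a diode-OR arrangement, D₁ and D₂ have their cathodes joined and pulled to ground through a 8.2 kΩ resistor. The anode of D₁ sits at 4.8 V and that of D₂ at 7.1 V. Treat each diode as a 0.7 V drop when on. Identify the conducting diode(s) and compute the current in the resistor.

Assume both conduct. Then node N would need to be at both 4.8−0.7 = 4.1 V and 7.1−0.7 = 6.4 V, which is impossible.
Assume only D₂ conducts: V_N = 7.1 − 0.7 = 6.4 V, so I_R = 6.4/8.2 = 0.78 mA.
Check D₁: its anode-to-cathode voltage is 4.8 − 6.4 = -1.6 V < 0.7 V, so it is off. The assumption is consistent.

Only D₂ conducts; I_R ≈ 0.78 mA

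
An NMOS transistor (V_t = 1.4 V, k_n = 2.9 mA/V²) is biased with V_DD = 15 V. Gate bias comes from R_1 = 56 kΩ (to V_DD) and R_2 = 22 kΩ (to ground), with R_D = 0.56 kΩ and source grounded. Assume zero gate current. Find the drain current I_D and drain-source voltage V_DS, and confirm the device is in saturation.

V_G = V_DD·R_2/(R_1+R_2) = 15×22/78 = 4.23 V. With the source grounded, V_GS = V_G = 4.23 V.
Assume saturation: I_D = (k_n/2)(V_GS − V_t)² = (2.9/2)×(4.23 − 1.4)² = 1.45×2.83² = 11.6 mA.
V_DS = V_DD − I_D·R_D = 15 − 11.6×0.56 = 8.49 V.
Saturation requires V_DS ≥ V_GS − V_t = 2.83 V; 8.49 ≥ 2.83 ✓.

I_D ≈ 12 mA, V_DS ≈ 8.5 V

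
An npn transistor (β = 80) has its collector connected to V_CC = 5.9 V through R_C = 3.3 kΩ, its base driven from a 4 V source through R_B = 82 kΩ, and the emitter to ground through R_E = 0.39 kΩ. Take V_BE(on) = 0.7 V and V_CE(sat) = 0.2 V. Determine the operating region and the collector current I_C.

saturation; I_C ≈ 1.5 mA

Assume active: I_B = (4 − 0.7)/(82 + 81×0.39) = 0.0291 mA, I_C = β·I_B = 2.32 mA.
Then V_CE = 5.9 − 2.32×3.3 − 2.35×0.39 = -2.69 V < 0.2 V — the active assumption fails.
Re-solve with V_CE = 0.2 V. KCL at the emitter: V_E/R_E = (V_BB−0.7−V_E)/R_B + (V_CC−0.2−V_E)/R_C, giving V_E = 0.614 V.
I_C = (V_CC − 0.2 − V_E)/R_C = (5.7 − 0.614)/3.3 = 1.54 mA.
Check: I_B = (3.3 − 0.614)/82 = 0.0328 mA, and β·I_B = 2.62 mA > I_C, confirming saturation.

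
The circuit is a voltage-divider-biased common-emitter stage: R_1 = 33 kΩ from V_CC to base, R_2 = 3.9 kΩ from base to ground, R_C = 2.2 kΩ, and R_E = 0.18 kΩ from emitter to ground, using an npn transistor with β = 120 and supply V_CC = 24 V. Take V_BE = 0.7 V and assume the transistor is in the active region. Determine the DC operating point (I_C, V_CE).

Thevenize the base divider: V_Th = V_CC·R_2/(R_1+R_2) = 24×3.9/36.9 = 2.54 V, R_Th = R_1‖R_2 = 3.49 kΩ.
Base-emitter loop: V_Th = I_B·R_Th + V_BE + (β+1)I_B·R_E, so I_B = (2.54 − 0.7) / (3.49 + 121×0.18) = 0.0727 mA.
I_C = β·I_B = 120×0.0727 = 8.72 mA, and I_E = (β+1)I_B = 8.79 mA.
V_CE = V_CC − I_C·R_C − I_E·R_E = 24 − 8.72×2.2 − 8.79×0.18 = 3.23 V.
V_CE = 3.23 V > 0.2 V confirms active-region operation.

I_C ≈ 8.7 mA, V_CE ≈ 3.2 V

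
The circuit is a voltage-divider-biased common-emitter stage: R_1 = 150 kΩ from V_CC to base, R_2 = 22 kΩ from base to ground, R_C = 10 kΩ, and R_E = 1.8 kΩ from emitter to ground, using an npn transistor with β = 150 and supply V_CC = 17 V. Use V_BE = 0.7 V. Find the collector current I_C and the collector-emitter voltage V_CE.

I_C ≈ 0.76 mA, V_CE ≈ 8 V

Thevenize the base divider: V_Th = V_CC·R_2/(R_1+R_2) = 17×22/172 = 2.17 V, R_Th = R_1‖R_2 = 19.2 kΩ.
Base-emitter loop: V_Th = I_B·R_Th + V_BE + (β+1)I_B·R_E, so I_B = (2.17 − 0.7) / (19.2 + 151×1.8) = 0.00507 mA.
I_C = β·I_B = 150×0.00507 = 0.76 mA, and I_E = (β+1)I_B = 0.765 mA.
V_CE = V_CC − I_C·R_C − I_E·R_E = 17 − 0.76×10 − 0.765×1.8 = 8.02 V.
V_CE = 8.02 V > 0.2 V confirms active-region operation.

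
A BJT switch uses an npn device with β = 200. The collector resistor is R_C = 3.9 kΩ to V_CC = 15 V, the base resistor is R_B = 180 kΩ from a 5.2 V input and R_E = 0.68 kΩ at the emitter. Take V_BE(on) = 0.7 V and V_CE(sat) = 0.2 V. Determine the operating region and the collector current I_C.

active; I_C ≈ 2.8 mA

Assume active. Base-emitter loop: I_B = (V_BB − V_BE)/(R_B + (β+1)R_E) = (5.2 − 0.7)/(180 + 201×0.68) = 0.0142 mA.
I_C = β·I_B = 200×0.0142 = 2.84 mA.
V_CE = V_CC − I_C·R_C − I_E·R_E = 15 − 2.84×3.9 − 2.86×0.68 = 1.97 V > V_CE(sat), so the active-region assumption holds.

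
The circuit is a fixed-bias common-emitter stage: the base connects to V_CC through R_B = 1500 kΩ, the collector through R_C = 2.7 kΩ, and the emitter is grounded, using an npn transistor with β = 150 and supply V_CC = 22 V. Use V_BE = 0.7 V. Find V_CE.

Base loop: V_CC = I_B·R_B + V_BE, so I_B = (22 − 0.7)/1500 kΩ = 0.0142 mA.
In the active region I_C = β·I_B = 150 × 0.0142 = 2.13 mA.
Collector loop: V_CE = V_CC − I_C·R_C = 22 − 2.13×2.7 = 16.2 V.
Since V_CE = 16.2 V > V_CE(sat) ≈ 0.2 V, the transistor is in the active region as assumed.

V_CE ≈ 16 V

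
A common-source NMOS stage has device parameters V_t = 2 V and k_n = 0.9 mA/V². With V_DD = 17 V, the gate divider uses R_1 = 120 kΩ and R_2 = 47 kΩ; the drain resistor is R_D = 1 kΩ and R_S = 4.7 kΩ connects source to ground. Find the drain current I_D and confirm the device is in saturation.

V_G = V_DD·R_2/(R_1+R_2) = 17×47/167 = 4.78 V.
Assume saturation: I_D = (k_n/2)(V_GS − V_t)² with V_GS = V_G − I_D·R_S = 4.78 − 4.7·I_D.
Substituting gives 9.94·I_D² − 12.8·I_D + 3.49 = 0, with roots I_D = 0.393 or 0.892 mA.
The root I_D = 0.892 mA gives V_GS = 0.592 V ≤ V_t, so take I_D = 0.393 mA.
Then V_GS = 2.94 V and V_DS = V_DD − I_D(R_D+R_S) = 17 − 0.393×5.7 = 14.8 V.
Saturation requires V_DS ≥ V_GS − V_t = 0.935 V; 14.8 ≥ 0.935 ✓.

I_D ≈ 0.39 mA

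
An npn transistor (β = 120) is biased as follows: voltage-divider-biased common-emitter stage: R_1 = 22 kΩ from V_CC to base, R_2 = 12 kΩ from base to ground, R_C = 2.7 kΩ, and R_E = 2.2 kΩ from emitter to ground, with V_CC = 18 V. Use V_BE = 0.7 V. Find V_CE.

V_CE ≈ 5.8 V

Thevenize the base divider: V_Th = V_CC·R_2/(R_1+R_2) = 18×12/34 = 6.35 V, R_Th = R_1‖R_2 = 7.76 kΩ.
Base-emitter loop: V_Th = I_B·R_Th + V_BE + (β+1)I_B·R_E, so I_B = (6.35 − 0.7) / (7.76 + 121×2.2) = 0.0206 mA.
I_C = β·I_B = 120×0.0206 = 2.48 mA, and I_E = (β+1)I_B = 2.5 mA.
V_CE = V_CC − I_C·R_C − I_E·R_E = 18 − 2.48×2.7 − 2.5×2.2 = 5.82 V.
V_CE = 5.82 V > 0.2 V confirms active-region operation.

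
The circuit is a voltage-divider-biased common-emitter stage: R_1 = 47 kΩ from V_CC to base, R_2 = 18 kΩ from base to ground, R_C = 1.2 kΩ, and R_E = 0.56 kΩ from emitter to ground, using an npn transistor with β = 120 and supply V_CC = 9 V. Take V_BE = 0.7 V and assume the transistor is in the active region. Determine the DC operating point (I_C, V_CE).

I_C ≈ 2.7 mA, V_CE ≈ 4.3 V

Thevenize the base divider: V_Th = V_CC·R_2/(R_1+R_2) = 9×18/65 = 2.49 V, R_Th = R_1‖R_2 = 13 kΩ.
Base-emitter loop: V_Th = I_B·R_Th + V_BE + (β+1)I_B·R_E, so I_B = (2.49 − 0.7) / (13 + 121×0.56) = 0.0222 mA.
I_C = β·I_B = 120×0.0222 = 2.66 mA, and I_E = (β+1)I_B = 2.68 mA.
V_CE = V_CC − I_C·R_C − I_E·R_E = 9 − 2.66×1.2 − 2.68×0.56 = 4.3 V.
V_CE = 4.3 V > 0.2 V confirms active-region operation.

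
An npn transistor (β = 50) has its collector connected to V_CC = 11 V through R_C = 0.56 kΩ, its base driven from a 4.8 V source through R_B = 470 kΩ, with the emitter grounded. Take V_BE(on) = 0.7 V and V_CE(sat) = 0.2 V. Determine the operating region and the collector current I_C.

active; I_C ≈ 0.44 mA

Assume active. Base-emitter loop: I_B = (V_BB − V_BE)/R_B = (4.8 − 0.7)/470 = 0.00872 mA.
I_C = β·I_B = 50×0.00872 = 0.436 mA.
V_CE = V_CC − I_C·R_C = 11 − 0.436×0.56 = 10.8 V > V_CE(sat), so the active-region assumption holds.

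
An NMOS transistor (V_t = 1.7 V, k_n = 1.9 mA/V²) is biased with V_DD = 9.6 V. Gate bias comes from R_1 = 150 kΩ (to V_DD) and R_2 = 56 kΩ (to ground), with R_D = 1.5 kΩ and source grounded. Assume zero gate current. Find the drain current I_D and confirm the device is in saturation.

V_G = V_DD·R_2/(R_1+R_2) = 9.6×56/206 = 2.61 V. With the source grounded, V_GS = V_G = 2.61 V.
Assume saturation: I_D = (k_n/2)(V_GS − V_t)² = (1.9/2)×(2.61 − 1.7)² = 0.95×0.91² = 0.786 mA.
V_DS = V_DD − I_D·R_D = 9.6 − 0.786×1.5 = 8.42 V.
Saturation requires V_DS ≥ V_GS − V_t = 0.91 V; 8.42 ≥ 0.91 ✓.

I_D ≈ 0.79 mA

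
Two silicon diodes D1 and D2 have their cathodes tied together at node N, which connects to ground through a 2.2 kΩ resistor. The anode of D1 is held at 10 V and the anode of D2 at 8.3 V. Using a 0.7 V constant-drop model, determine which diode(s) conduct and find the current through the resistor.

Assume both conduct. Then node N would need to be at both 10−0.7 = 9.3 V and 8.3−0.7 = 7.6 V, which is impossible.
Assume only D1 conducts: V_N = 10 − 0.7 = 9.3 V, so I_R = 9.3/2.2 = 4.23 mA.
Check D2: its anode-to-cathode voltage is 8.3 − 9.3 = -1 V < 0.7 V, so it is off. The assumption is consistent.

Only D1 conducts; I_R ≈ 4.2 mA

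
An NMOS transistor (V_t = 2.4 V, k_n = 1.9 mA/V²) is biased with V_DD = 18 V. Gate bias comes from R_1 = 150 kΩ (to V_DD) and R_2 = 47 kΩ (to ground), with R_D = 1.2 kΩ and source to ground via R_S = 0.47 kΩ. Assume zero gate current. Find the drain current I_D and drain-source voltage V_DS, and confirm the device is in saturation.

V_G = V_DD·R_2/(R_1+R_2) = 18×47/197 = 4.29 V.
Assume saturation: I_D = (k_n/2)(V_GS − V_t)² with V_GS = V_G − I_D·R_S = 4.29 − 0.47·I_D.
Substituting gives 0.21·I_D² − 2.69·I_D + 3.41 = 0, with roots I_D = 1.42 or 11.4 mA.
The root I_D = 11.4 mA gives V_GS = -1.06 V ≤ V_t, so take I_D = 1.42 mA.
Then V_GS = 3.62 V and V_DS = V_DD − I_D(R_D+R_S) = 18 − 1.42×1.67 = 15.6 V.
Saturation requires V_DS ≥ V_GS − V_t = 1.22 V; 15.6 ≥ 1.22 ✓.

I_D ≈ 1.4 mA, V_DS ≈ 16 V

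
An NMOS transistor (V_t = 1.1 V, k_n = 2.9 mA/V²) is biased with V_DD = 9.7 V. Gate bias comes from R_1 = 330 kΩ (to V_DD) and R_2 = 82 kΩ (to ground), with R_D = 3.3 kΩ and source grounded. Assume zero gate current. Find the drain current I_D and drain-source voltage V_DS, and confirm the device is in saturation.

V_G = V_DD·R_2/(R_1+R_2) = 9.7×82/412 = 1.93 V. With the source grounded, V_GS = V_G = 1.93 V.
Assume saturation: I_D = (k_n/2)(V_GS − V_t)² = (2.9/2)×(1.93 − 1.1)² = 1.45×0.831² = 1 mA.
V_DS = V_DD − I_D·R_D = 9.7 − 1×3.3 = 6.4 V.
Saturation requires V_DS ≥ V_GS − V_t = 0.831 V; 6.4 ≥ 0.831 ✓.

I_D ≈ 1 mA, V_DS ≈ 6.4 V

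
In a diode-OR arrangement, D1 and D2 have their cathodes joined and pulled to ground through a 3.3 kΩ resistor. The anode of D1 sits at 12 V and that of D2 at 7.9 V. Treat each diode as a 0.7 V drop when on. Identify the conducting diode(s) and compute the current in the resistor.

Assume both conduct. Then node N would need to be at both 12−0.7 = 11.3 V and 7.9−0.7 = 7.2 V, which is impossible.
Assume only D1 conducts: V_N = 12 − 0.7 = 11.3 V, so I_R = 11.3/3.3 = 3.42 mA.
Check D2: its anode-to-cathode voltage is 7.9 − 11.3 = -3.4 V < 0.7 V, so it is off. The assumption is consistent.

Only D1 conducts; I_R ≈ 3.4 mA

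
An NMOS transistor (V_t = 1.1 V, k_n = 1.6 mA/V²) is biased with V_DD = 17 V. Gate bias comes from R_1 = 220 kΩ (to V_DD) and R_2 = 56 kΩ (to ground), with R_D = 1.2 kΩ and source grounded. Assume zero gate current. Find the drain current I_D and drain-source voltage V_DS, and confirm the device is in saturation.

V_G = V_DD·R_2/(R_1+R_2) = 17×56/276 = 3.45 V. With the source grounded, V_GS = V_G = 3.45 V.
Assume saturation: I_D = (k_n/2)(V_GS − V_t)² = (1.6/2)×(3.45 − 1.1)² = 0.8×2.35² = 4.42 mA.
V_DS = V_DD − I_D·R_D = 17 − 4.42×1.2 = 11.7 V.
Saturation requires V_DS ≥ V_GS − V_t = 2.35 V; 11.7 ≥ 2.35 ✓.

I_D ≈ 4.4 mA, V_DS ≈ 12 V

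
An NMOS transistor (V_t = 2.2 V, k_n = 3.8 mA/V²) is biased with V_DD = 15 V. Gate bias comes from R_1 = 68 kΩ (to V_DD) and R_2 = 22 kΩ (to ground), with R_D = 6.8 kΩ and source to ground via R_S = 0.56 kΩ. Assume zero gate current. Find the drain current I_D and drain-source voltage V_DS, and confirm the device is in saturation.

I_D ≈ 1.2 mA, V_DS ≈ 6.2 V

V_G = V_DD·R_2/(R_1+R_2) = 15×22/90 = 3.67 V.
Assume saturation: I_D = (k_n/2)(V_GS − V_t)² with V_GS = V_G − I_D·R_S = 3.67 − 0.56·I_D.
Substituting gives 0.596·I_D² − 4.12·I_D + 4.09 = 0, with roots I_D = 1.2 or 5.72 mA.
The root I_D = 5.72 mA gives V_GS = 0.465 V ≤ V_t, so take I_D = 1.2 mA.
Then V_GS = 2.99 V and V_DS = V_DD − I_D(R_D+R_S) = 15 − 1.2×7.36 = 6.17 V.
Saturation requires V_DS ≥ V_GS − V_t = 0.795 V; 6.17 ≥ 0.795 ✓.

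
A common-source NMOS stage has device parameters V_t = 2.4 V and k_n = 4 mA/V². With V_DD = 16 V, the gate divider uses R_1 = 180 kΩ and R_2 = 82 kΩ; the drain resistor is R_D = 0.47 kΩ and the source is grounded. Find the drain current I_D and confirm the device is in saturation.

V_G = V_DD·R_2/(R_1+R_2) = 16×82/262 = 5.01 V. With the source grounded, V_GS = V_G = 5.01 V.
Assume saturation: I_D = (k_n/2)(V_GS − V_t)² = (4/2)×(5.01 − 2.4)² = 2×2.61² = 13.6 mA.
V_DS = V_DD − I_D·R_D = 16 − 13.6×0.47 = 9.61 V.
Saturation requires V_DS ≥ V_GS − V_t = 2.61 V; 9.61 ≥ 2.61 ✓.

I_D ≈ 14 mA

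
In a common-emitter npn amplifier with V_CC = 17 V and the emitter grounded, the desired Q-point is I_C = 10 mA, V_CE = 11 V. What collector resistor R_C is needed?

Collector loop: V_CC = I_C·R_C + V_CE.
R_C = (V_CC − V_CE)/I_C = (17 − 11)/10 = 0.6 kΩ.

R_C ≈ 0.6 kΩ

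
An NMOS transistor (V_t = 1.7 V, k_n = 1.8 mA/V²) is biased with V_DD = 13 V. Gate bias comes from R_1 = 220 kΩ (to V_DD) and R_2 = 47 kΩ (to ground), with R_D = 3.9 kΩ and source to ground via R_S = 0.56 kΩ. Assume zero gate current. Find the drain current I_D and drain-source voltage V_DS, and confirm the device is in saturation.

V_G = V_DD·R_2/(R_1+R_2) = 13×47/267 = 2.29 V.
Assume saturation: I_D = (k_n/2)(V_GS − V_t)² with V_GS = V_G − I_D·R_S = 2.29 − 0.56·I_D.
Substituting gives 0.282·I_D² − 1.59·I_D + 0.312 = 0, with roots I_D = 0.203 or 5.44 mA.
The root I_D = 5.44 mA gives V_GS = -0.759 V ≤ V_t, so take I_D = 0.203 mA.
Then V_GS = 2.17 V and V_DS = V_DD − I_D(R_D+R_S) = 13 − 0.203×4.46 = 12.1 V.
Saturation requires V_DS ≥ V_GS − V_t = 0.475 V; 12.1 ≥ 0.475 ✓.

I_D ≈ 0.2 mA, V_DS ≈ 12 V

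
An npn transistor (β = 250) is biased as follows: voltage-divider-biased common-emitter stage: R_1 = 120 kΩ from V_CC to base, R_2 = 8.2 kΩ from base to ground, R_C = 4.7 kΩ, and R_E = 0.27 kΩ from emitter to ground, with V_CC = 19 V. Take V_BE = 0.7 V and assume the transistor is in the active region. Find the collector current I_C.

Thevenize the base divider: V_Th = V_CC·R_2/(R_1+R_2) = 19×8.2/128 = 1.22 V, R_Th = R_1‖R_2 = 7.68 kΩ.
Base-emitter loop: V_Th = I_B·R_Th + V_BE + (β+1)I_B·R_E, so I_B = (1.22 − 0.7) / (7.68 + 251×0.27) = 0.00683 mA.
I_C = β·I_B = 250×0.00683 = 1.71 mA, and I_E = (β+1)I_B = 1.71 mA.
V_CE = V_CC − I_C·R_C − I_E·R_E = 19 − 1.71×4.7 − 1.71×0.27 = 10.5 V.
V_CE = 10.5 V > 0.2 V confirms active-region operation.

I_C ≈ 1.7 mA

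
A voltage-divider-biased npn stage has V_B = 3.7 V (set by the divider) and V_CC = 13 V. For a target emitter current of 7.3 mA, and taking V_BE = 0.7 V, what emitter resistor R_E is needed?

R_E ≈ 0.41 kΩ

V_E = V_B − V_BE = 3.7 − 0.7 = 3 V.
R_E = V_E / I_E = 3 / 7.3 = 0.411 kΩ.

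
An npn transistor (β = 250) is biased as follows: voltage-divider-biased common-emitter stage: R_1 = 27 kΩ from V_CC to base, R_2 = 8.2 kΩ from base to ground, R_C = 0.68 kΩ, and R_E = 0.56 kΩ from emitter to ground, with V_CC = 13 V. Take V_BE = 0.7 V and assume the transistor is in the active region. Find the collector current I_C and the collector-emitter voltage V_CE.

I_C ≈ 4 mA, V_CE ≈ 8.1 V

Thevenize the base divider: V_Th = V_CC·R_2/(R_1+R_2) = 13×8.2/35.2 = 3.03 V, R_Th = R_1‖R_2 = 6.29 kΩ.
Base-emitter loop: V_Th = I_B·R_Th + V_BE + (β+1)I_B·R_E, so I_B = (3.03 − 0.7) / (6.29 + 251×0.56) = 0.0159 mA.
I_C = β·I_B = 250×0.0159 = 3.96 mA, and I_E = (β+1)I_B = 3.98 mA.
V_CE = V_CC − I_C·R_C − I_E·R_E = 13 − 3.96×0.68 − 3.98×0.56 = 8.08 V.
V_CE = 8.08 V > 0.2 V confirms active-region operation.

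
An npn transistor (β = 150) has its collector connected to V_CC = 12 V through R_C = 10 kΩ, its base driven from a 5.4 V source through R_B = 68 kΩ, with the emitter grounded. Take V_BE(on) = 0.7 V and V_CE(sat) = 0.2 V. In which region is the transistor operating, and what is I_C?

saturation; I_C ≈ 1.2 mA

Assume active: I_B = (5.4 − 0.7)/68 = 0.0691 mA, giving I_C = β·I_B = 10.4 mA.
But then V_CE = 12 − 10.4×10 = -91.7 V < V_CE(sat) = 0.2 V — impossible in the active region.
So the transistor is saturated. With V_CE = 0.2 V, I_C = (V_CC − 0.2)/R_C = 11.8/10 = 1.18 mA.
Check: β·I_B = 10.4 mA > I_C = 1.18 mA, confirming saturation.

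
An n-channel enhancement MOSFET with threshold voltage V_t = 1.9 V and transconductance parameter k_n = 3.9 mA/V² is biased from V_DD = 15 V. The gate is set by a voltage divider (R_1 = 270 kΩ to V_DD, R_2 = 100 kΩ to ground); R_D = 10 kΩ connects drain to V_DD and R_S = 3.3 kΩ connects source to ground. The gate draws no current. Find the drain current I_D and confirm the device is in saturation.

I_D ≈ 0.5 mA

V_G = V_DD·R_2/(R_1+R_2) = 15×100/370 = 4.05 V.
Assume saturation: I_D = (k_n/2)(V_GS − V_t)² with V_GS = V_G − I_D·R_S = 4.05 − 3.3·I_D.
Substituting gives 21.2·I_D² − 28.7·I_D + 9.05 = 0, with roots I_D = 0.499 or 0.853 mA.
The root I_D = 0.853 mA gives V_GS = 1.24 V ≤ V_t, so take I_D = 0.499 mA.
Then V_GS = 2.41 V and V_DS = V_DD − I_D(R_D+R_S) = 15 − 0.499×13.3 = 8.36 V.
Saturation requires V_DS ≥ V_GS − V_t = 0.506 V; 8.36 ≥ 0.506 ✓.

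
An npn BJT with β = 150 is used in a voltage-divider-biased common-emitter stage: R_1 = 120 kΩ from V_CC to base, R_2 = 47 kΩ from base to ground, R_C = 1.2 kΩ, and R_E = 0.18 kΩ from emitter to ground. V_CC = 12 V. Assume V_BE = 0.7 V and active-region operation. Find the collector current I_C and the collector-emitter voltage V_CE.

I_C ≈ 6.6 mA, V_CE ≈ 2.9 V

Thevenize the base divider: V_Th = V_CC·R_2/(R_1+R_2) = 12×47/167 = 3.38 V, R_Th = R_1‖R_2 = 33.8 kΩ.
Base-emitter loop: V_Th = I_B·R_Th + V_BE + (β+1)I_B·R_E, so I_B = (3.38 − 0.7) / (33.8 + 151×0.18) = 0.0439 mA.
I_C = β·I_B = 150×0.0439 = 6.59 mA, and I_E = (β+1)I_B = 6.63 mA.
V_CE = V_CC − I_C·R_C − I_E·R_E = 12 − 6.59×1.2 − 6.63×0.18 = 2.9 V.
V_CE = 2.9 V > 0.2 V confirms active-region operation.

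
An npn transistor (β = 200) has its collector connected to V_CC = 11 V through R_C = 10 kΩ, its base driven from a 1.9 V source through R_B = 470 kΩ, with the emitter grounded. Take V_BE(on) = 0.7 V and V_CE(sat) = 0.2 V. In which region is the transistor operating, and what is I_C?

active; I_C ≈ 0.51 mA

Assume active. Base-emitter loop: I_B = (V_BB − V_BE)/R_B = (1.9 − 0.7)/470 = 0.00255 mA.
I_C = β·I_B = 200×0.00255 = 0.511 mA.
V_CE = V_CC − I_C·R_C = 11 − 0.511×10 = 5.89 V > V_CE(sat), so the active-region assumption holds.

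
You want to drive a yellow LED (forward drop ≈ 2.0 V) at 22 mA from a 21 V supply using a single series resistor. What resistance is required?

The resistor drops V_S − V_D = 21 − 2.0 = 19 V at 22 mA.
R = 19 V / 22 mA = 0.864 kΩ.

R ≈ 0.86 kΩ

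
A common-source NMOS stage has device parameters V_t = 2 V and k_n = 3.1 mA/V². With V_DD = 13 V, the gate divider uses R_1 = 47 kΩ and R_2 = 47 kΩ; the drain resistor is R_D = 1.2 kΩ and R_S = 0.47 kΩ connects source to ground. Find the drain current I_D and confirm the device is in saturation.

V_G = V_DD·R_2/(R_1+R_2) = 13×47/94 = 6.5 V.
Assume saturation: I_D = (k_n/2)(V_GS − V_t)² with V_GS = V_G − I_D·R_S = 6.5 − 0.47·I_D.
Substituting gives 0.342·I_D² − 7.56·I_D + 31.4 = 0, with roots I_D = 5.55 or 16.5 mA.
The root I_D = 16.5 mA gives V_GS = -1.26 V ≤ V_t, so take I_D = 5.55 mA.
Then V_GS = 3.89 V and V_DS = V_DD − I_D(R_D+R_S) = 13 − 5.55×1.67 = 3.73 V.
Saturation requires V_DS ≥ V_GS − V_t = 1.89 V; 3.73 ≥ 1.89 ✓.

I_D ≈ 5.5 mA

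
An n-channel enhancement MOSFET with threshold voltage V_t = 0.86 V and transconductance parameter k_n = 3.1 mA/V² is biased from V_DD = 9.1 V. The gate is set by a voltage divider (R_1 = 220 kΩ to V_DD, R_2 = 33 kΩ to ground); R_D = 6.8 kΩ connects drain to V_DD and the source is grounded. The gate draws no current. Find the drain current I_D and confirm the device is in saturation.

V_G = V_DD·R_2/(R_1+R_2) = 9.1×33/253 = 1.19 V. With the source grounded, V_GS = V_G = 1.19 V.
Assume saturation: I_D = (k_n/2)(V_GS − V_t)² = (3.1/2)×(1.19 − 0.86)² = 1.55×0.327² = 0.166 mA.
V_DS = V_DD − I_D·R_D = 9.1 − 0.166×6.8 = 7.97 V.
Saturation requires V_DS ≥ V_GS − V_t = 0.327 V; 7.97 ≥ 0.327 ✓.

I_D ≈ 0.17 mA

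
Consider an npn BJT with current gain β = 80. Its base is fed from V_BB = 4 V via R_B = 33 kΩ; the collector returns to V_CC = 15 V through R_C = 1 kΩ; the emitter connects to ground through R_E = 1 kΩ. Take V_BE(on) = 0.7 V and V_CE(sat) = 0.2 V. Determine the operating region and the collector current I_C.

active; I_C ≈ 2.3 mA

Assume active. Base-emitter loop: I_B = (V_BB − V_BE)/(R_B + (β+1)R_E) = (4 − 0.7)/(33 + 81×1) = 0.0289 mA.
I_C = β·I_B = 80×0.0289 = 2.32 mA.
V_CE = V_CC − I_C·R_C − I_E·R_E = 15 − 2.32×1 − 2.34×1 = 10.3 V > V_CE(sat), so the active-region assumption holds.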